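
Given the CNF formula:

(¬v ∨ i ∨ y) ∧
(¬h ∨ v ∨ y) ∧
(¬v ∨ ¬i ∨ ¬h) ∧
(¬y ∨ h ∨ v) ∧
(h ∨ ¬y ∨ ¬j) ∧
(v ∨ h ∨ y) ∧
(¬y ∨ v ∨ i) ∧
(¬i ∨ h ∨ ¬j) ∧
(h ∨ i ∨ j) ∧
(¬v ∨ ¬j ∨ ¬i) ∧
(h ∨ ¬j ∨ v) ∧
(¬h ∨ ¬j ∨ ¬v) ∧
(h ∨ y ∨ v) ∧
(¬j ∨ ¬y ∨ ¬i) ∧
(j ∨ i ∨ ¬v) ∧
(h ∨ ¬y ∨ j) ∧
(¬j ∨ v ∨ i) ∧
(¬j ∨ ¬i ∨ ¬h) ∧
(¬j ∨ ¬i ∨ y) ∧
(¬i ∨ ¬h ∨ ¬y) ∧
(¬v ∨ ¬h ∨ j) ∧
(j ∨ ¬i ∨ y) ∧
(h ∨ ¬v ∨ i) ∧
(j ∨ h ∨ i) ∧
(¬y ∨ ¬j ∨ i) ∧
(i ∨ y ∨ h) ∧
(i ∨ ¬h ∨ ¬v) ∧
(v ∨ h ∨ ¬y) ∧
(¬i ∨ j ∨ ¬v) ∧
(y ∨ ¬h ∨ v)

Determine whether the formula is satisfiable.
No

No, the formula is not satisfiable.

No assignment of truth values to the variables can make all 30 clauses true simultaneously.

The formula is UNSAT (unsatisfiable).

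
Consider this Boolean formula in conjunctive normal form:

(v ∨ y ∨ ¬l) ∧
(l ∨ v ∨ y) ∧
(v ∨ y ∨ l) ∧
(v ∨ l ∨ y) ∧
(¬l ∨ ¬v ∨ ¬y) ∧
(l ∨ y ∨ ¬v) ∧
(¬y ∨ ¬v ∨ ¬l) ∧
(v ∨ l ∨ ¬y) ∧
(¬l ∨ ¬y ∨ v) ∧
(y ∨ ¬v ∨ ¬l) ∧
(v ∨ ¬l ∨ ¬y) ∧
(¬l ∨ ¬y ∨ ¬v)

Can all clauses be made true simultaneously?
Yes

Yes, the formula is satisfiable.

One satisfying assignment is: v=True, y=True, l=False

Verification: With this assignment, all 12 clauses evaluate to true.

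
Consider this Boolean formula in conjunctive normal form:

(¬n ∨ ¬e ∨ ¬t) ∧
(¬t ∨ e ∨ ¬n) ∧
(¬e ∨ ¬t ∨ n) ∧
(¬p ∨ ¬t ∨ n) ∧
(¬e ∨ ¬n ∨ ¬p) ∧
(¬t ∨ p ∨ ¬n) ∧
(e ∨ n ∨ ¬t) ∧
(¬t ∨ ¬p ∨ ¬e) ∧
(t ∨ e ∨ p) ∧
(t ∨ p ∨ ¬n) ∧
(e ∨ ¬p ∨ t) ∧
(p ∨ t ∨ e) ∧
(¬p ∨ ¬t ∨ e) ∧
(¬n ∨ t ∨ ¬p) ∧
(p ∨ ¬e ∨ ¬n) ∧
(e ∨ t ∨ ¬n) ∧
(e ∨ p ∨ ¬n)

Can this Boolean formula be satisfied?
Yes

Yes, the formula is satisfiable.

One satisfying assignment is: e=True, t=False, p=False, n=False

Verification: With this assignment, all 17 clauses evaluate to true.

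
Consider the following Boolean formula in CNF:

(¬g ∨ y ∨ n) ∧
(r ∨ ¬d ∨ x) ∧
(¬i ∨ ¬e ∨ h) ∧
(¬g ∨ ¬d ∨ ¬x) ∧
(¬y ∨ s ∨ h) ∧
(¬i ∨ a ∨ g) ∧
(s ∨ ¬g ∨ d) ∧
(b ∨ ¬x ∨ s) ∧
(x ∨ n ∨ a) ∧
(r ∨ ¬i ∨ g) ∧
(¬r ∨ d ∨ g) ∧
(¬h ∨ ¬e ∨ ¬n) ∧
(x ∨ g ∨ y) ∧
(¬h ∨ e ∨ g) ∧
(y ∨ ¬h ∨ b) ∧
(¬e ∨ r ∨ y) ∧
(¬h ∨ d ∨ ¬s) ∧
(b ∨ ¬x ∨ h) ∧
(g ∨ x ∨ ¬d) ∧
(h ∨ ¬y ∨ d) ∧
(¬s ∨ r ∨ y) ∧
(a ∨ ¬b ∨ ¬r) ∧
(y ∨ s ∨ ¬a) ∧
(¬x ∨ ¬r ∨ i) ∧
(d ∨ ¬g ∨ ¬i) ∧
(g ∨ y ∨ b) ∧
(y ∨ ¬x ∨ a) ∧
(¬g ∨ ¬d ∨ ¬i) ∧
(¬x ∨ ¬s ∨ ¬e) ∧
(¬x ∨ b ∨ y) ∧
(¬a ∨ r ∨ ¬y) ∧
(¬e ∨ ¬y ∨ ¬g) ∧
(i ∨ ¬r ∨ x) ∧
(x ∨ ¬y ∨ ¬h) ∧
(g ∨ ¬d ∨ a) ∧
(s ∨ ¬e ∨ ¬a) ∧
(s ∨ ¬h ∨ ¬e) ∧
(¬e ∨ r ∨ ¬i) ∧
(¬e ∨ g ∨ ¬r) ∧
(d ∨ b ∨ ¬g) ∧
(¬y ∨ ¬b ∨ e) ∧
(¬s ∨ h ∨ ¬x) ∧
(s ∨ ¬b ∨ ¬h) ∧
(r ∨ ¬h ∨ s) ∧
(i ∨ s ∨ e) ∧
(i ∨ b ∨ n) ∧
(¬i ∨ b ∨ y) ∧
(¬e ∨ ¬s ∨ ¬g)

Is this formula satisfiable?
No

No, the formula is not satisfiable.

No assignment of truth values to the variables can make all 48 clauses true simultaneously.

The formula is UNSAT (unsatisfiable).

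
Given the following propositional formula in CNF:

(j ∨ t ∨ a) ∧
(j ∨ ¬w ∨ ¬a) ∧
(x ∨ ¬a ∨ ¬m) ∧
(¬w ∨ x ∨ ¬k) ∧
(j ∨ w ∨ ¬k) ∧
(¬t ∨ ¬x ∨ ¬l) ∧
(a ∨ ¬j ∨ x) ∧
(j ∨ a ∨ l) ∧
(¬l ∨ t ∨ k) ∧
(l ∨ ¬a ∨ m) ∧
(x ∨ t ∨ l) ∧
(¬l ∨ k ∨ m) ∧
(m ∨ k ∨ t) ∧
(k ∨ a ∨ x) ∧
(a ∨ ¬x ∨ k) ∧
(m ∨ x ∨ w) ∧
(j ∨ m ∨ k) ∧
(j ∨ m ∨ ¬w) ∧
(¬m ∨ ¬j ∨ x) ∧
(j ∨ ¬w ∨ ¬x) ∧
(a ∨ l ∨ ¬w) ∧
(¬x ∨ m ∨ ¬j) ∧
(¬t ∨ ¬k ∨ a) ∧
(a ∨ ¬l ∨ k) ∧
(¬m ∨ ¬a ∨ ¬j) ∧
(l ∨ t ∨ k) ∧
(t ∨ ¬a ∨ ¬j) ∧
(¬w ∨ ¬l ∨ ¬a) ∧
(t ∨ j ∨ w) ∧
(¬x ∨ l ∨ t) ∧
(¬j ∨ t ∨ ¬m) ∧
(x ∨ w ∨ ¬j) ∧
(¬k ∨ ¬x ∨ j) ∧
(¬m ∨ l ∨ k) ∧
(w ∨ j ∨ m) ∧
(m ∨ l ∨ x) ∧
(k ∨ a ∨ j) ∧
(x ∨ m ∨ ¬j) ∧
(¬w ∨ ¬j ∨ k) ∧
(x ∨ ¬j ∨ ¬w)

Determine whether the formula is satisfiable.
No

No, the formula is not satisfiable.

No assignment of truth values to the variables can make all 40 clauses true simultaneously.

The formula is UNSAT (unsatisfiable).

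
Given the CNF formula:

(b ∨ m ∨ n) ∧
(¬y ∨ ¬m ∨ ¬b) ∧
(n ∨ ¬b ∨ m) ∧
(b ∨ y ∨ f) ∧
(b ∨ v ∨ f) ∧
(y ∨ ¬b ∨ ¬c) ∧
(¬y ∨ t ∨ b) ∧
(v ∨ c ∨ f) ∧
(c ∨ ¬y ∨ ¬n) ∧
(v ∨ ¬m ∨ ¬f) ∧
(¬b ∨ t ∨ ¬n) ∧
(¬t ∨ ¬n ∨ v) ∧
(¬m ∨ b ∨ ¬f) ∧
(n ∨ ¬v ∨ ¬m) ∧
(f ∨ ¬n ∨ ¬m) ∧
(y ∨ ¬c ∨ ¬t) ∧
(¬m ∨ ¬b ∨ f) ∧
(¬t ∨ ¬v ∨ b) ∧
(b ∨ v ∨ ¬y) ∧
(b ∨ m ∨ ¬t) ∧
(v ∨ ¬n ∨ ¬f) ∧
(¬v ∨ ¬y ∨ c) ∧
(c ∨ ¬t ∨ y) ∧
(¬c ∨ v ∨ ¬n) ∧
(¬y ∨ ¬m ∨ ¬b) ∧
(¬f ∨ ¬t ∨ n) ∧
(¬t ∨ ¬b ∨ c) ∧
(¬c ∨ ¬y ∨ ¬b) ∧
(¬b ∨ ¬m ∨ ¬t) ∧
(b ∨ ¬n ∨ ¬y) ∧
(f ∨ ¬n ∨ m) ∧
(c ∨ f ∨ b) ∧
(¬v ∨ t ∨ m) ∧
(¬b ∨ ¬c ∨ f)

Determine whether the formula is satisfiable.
No

No, the formula is not satisfiable.

No assignment of truth values to the variables can make all 34 clauses true simultaneously.

The formula is UNSAT (unsatisfiable).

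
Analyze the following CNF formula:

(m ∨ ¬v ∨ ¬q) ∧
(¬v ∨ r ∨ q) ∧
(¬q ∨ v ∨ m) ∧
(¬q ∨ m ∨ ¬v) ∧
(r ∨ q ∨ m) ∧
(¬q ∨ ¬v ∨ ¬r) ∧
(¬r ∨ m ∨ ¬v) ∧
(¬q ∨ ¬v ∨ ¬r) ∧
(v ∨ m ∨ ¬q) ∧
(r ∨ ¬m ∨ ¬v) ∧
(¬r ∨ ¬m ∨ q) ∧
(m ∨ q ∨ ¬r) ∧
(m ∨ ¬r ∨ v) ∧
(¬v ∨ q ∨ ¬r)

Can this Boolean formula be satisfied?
Yes

Yes, the formula is satisfiable.

One satisfying assignment is: v=False, q=False, r=False, m=True

Verification: With this assignment, all 14 clauses evaluate to true.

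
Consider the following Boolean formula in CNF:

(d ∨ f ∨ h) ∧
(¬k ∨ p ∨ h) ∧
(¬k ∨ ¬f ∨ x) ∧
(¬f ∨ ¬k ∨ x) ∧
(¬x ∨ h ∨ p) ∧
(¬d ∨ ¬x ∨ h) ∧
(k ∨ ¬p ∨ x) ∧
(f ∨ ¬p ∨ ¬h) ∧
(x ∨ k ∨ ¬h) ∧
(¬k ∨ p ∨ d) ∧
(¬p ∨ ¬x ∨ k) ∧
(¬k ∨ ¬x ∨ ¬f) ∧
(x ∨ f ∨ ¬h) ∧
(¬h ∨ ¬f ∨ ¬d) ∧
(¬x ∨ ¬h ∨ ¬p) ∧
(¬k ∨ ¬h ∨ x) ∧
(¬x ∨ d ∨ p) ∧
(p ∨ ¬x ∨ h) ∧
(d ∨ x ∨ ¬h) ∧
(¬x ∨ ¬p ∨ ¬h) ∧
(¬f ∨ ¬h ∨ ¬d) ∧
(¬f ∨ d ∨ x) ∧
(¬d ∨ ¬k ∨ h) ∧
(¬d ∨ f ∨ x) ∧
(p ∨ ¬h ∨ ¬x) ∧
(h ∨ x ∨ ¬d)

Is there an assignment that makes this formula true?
No

No, the formula is not satisfiable.

No assignment of truth values to the variables can make all 26 clauses true simultaneously.

The formula is UNSAT (unsatisfiable).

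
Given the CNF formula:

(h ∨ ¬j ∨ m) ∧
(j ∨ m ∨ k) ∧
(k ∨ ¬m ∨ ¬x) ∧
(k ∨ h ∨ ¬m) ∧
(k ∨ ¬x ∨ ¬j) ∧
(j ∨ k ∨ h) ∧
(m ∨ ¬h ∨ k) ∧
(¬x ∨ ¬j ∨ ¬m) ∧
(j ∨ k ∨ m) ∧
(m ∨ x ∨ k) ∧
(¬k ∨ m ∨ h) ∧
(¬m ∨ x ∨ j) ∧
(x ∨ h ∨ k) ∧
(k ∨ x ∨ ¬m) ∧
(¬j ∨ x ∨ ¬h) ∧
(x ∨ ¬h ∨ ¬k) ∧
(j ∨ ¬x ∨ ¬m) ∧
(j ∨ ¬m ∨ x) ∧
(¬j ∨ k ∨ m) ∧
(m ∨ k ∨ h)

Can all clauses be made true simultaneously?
Yes

Yes, the formula is satisfiable.

One satisfying assignment is: h=False, m=True, j=True, x=False, k=True

Verification: With this assignment, all 20 clauses evaluate to true.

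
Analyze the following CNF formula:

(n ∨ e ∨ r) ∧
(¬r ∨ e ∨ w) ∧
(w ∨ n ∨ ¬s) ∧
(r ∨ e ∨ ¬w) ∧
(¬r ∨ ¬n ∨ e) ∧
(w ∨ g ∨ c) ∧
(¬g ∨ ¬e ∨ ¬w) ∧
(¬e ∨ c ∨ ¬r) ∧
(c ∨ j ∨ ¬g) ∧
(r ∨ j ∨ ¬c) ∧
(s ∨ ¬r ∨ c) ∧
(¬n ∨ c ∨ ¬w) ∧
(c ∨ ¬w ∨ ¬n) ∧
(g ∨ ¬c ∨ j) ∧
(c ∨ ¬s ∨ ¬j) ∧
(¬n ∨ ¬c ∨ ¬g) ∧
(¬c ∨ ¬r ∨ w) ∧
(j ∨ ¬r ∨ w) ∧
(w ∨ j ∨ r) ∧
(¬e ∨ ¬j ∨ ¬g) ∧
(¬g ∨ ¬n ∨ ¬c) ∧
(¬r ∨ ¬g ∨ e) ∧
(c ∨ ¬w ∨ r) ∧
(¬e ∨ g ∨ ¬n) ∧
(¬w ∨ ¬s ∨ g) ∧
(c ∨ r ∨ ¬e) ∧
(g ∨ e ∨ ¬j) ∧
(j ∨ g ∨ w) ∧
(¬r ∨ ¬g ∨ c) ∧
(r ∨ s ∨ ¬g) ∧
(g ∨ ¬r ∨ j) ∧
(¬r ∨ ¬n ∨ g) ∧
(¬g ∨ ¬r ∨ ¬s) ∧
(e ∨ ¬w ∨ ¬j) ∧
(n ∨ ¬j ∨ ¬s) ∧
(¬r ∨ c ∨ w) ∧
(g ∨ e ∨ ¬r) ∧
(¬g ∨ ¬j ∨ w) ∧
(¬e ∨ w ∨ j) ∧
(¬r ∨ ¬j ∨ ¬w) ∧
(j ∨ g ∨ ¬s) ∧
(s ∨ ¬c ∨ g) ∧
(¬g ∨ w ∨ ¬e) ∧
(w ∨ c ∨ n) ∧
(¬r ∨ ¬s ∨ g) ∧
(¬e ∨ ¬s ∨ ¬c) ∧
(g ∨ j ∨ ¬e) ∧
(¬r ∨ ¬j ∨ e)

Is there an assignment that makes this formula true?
No

No, the formula is not satisfiable.

No assignment of truth values to the variables can make all 48 clauses true simultaneously.

The formula is UNSAT (unsatisfiable).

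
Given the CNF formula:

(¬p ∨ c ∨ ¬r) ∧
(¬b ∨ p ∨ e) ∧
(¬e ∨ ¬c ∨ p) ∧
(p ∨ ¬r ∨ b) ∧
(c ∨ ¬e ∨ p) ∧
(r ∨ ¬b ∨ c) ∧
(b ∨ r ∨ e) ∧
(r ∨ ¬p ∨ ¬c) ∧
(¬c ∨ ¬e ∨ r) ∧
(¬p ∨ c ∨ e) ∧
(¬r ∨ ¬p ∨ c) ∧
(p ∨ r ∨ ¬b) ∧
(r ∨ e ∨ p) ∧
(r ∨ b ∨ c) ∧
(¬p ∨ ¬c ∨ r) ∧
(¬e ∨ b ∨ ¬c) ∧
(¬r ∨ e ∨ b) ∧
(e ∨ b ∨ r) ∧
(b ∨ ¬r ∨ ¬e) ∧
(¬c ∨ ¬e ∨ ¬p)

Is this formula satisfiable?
Yes

Yes, the formula is satisfiable.

One satisfying assignment is: p=True, e=False, r=True, b=True, c=True

Verification: With this assignment, all 20 clauses evaluate to true.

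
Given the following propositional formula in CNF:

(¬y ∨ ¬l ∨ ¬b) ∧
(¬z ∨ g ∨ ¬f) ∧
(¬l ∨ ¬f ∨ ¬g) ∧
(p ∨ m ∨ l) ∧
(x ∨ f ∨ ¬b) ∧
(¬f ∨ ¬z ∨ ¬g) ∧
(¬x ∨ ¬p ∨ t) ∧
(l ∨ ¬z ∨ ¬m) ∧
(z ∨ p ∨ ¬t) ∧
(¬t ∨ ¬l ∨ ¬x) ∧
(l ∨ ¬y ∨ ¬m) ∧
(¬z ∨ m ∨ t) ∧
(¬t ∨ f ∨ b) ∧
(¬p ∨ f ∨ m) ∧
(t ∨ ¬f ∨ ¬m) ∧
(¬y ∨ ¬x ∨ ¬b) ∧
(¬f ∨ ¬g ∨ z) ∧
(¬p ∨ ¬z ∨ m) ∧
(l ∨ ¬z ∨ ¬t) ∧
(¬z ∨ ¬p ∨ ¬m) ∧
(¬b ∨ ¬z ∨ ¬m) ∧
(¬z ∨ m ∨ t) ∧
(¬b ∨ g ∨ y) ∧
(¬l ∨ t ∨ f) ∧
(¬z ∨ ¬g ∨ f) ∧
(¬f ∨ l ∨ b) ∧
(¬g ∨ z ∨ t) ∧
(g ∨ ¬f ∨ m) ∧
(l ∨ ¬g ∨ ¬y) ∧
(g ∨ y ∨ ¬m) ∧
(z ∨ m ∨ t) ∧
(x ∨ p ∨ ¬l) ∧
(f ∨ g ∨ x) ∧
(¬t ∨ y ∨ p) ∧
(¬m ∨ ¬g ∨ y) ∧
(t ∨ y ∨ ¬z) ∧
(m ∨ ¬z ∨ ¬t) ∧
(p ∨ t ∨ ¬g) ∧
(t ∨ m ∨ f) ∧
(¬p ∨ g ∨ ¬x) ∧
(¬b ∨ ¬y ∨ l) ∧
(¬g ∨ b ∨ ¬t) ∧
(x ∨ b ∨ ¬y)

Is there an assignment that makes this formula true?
No

No, the formula is not satisfiable.

No assignment of truth values to the variables can make all 43 clauses true simultaneously.

The formula is UNSAT (unsatisfiable).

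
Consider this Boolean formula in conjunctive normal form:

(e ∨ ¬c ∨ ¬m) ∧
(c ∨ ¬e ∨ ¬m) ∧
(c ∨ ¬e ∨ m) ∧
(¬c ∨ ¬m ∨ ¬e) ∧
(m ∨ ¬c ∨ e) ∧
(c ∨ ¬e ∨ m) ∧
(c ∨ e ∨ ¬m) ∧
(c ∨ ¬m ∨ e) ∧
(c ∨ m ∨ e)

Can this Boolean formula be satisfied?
Yes

Yes, the formula is satisfiable.

One satisfying assignment is: m=False, e=True, c=True

Verification: With this assignment, all 9 clauses evaluate to true.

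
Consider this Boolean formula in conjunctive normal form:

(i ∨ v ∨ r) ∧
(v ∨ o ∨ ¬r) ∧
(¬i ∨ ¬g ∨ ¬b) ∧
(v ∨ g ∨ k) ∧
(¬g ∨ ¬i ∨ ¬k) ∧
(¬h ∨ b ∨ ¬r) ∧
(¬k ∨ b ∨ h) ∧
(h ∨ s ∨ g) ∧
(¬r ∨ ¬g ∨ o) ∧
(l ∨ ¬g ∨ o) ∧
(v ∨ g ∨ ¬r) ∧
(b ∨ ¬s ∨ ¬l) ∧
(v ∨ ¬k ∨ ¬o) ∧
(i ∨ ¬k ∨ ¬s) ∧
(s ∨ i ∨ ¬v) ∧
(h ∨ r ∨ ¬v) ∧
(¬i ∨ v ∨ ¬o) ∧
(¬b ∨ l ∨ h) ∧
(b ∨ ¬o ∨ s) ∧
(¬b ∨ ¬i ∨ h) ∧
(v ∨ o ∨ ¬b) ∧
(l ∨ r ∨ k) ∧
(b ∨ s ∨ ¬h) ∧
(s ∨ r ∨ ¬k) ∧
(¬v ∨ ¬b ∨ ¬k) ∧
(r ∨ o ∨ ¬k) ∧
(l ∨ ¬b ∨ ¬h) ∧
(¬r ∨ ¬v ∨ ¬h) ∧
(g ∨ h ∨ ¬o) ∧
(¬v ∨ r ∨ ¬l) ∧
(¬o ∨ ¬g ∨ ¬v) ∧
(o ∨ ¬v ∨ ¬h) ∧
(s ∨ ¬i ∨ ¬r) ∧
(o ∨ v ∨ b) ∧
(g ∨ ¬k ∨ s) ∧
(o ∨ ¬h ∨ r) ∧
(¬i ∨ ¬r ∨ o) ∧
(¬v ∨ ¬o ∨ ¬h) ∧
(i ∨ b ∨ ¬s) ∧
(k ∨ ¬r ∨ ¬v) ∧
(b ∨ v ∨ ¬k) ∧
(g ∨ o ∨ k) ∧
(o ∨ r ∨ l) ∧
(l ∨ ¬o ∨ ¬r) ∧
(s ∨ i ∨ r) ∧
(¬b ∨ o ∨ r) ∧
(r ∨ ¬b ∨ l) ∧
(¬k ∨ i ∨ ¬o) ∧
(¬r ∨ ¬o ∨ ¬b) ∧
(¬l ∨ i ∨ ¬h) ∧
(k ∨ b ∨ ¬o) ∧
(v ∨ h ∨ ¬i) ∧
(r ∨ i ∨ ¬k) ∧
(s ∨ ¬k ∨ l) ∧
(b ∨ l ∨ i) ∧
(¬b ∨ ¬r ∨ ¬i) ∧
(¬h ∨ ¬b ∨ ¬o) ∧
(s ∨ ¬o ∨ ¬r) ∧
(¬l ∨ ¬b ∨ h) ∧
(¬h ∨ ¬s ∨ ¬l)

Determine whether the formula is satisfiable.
No

No, the formula is not satisfiable.

No assignment of truth values to the variables can make all 60 clauses true simultaneously.

The formula is UNSAT (unsatisfiable).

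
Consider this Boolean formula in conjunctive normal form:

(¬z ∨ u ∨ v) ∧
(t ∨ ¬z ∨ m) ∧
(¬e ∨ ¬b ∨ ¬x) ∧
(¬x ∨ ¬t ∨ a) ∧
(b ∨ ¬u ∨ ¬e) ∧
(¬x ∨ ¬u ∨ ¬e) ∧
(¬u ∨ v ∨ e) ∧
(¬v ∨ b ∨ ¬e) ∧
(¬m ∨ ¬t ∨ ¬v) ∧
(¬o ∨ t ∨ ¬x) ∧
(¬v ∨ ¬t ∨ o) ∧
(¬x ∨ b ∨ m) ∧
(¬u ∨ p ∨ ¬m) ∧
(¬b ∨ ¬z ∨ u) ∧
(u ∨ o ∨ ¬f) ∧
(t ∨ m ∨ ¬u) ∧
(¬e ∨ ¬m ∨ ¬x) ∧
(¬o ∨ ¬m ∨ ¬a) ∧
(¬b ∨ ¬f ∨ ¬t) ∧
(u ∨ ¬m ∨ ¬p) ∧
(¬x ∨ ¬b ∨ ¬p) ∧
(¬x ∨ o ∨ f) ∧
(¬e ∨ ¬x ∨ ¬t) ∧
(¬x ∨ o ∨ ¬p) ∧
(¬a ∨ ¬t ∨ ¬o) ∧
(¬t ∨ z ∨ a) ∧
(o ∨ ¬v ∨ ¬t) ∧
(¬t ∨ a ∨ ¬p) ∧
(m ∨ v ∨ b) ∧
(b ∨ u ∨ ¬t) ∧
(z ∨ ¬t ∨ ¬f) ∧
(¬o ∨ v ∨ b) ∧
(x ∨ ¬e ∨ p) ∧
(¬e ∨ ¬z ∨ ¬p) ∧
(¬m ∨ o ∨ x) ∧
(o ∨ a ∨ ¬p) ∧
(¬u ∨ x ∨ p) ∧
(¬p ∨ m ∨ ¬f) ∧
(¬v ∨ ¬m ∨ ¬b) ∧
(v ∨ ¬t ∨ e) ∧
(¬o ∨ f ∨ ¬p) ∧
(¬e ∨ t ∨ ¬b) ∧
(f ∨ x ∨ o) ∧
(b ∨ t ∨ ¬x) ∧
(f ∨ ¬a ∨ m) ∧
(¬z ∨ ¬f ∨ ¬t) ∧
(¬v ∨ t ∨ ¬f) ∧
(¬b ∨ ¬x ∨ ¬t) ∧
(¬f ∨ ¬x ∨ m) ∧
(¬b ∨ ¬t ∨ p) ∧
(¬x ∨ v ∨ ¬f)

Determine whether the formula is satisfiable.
Yes

Yes, the formula is satisfiable.

One satisfying assignment is: t=False, p=False, v=False, f=True, b=True, m=False, z=False, x=False, u=False, e=False, o=True, a=False

Verification: With this assignment, all 51 clauses evaluate to true.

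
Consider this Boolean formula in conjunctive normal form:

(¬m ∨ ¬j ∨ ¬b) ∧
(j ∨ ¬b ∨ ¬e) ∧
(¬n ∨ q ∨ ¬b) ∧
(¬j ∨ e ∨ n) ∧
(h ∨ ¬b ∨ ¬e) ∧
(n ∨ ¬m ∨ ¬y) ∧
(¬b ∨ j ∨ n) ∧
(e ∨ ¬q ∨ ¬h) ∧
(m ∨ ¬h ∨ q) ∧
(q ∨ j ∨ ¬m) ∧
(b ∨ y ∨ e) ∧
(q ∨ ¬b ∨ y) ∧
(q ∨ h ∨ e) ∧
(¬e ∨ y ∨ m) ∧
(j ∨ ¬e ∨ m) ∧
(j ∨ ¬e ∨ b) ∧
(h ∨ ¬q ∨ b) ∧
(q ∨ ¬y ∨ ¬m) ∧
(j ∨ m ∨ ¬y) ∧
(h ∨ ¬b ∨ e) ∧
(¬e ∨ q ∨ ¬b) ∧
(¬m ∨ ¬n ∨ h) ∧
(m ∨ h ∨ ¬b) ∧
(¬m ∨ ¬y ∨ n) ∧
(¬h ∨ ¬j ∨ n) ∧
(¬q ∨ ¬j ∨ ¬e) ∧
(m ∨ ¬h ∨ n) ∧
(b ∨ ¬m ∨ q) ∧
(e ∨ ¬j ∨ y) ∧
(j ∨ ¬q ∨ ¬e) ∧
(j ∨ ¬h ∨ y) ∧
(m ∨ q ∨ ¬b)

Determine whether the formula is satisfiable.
Yes

Yes, the formula is satisfiable.

One satisfying assignment is: n=False, q=False, h=False, e=True, b=False, j=True, m=False, y=True

Verification: With this assignment, all 32 clauses evaluate to true.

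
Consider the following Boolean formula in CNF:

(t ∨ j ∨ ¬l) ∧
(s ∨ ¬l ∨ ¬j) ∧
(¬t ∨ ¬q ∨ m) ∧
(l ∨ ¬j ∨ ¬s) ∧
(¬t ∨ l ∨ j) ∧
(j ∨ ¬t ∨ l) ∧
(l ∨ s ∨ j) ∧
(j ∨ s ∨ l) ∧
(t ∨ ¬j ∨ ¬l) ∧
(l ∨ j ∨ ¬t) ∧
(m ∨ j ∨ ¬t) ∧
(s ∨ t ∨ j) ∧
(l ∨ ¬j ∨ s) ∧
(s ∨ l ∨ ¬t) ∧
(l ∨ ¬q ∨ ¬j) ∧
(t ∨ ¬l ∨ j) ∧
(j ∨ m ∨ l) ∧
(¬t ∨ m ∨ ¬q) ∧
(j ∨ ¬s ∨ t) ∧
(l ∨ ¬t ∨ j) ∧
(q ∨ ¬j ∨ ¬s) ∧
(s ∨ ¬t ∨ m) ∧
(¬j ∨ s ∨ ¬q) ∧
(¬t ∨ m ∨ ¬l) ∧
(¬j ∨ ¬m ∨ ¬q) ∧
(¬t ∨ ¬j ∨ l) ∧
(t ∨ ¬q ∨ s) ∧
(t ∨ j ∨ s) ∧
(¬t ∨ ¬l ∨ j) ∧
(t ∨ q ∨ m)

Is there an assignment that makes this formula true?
No

No, the formula is not satisfiable.

No assignment of truth values to the variables can make all 30 clauses true simultaneously.

The formula is UNSAT (unsatisfiable).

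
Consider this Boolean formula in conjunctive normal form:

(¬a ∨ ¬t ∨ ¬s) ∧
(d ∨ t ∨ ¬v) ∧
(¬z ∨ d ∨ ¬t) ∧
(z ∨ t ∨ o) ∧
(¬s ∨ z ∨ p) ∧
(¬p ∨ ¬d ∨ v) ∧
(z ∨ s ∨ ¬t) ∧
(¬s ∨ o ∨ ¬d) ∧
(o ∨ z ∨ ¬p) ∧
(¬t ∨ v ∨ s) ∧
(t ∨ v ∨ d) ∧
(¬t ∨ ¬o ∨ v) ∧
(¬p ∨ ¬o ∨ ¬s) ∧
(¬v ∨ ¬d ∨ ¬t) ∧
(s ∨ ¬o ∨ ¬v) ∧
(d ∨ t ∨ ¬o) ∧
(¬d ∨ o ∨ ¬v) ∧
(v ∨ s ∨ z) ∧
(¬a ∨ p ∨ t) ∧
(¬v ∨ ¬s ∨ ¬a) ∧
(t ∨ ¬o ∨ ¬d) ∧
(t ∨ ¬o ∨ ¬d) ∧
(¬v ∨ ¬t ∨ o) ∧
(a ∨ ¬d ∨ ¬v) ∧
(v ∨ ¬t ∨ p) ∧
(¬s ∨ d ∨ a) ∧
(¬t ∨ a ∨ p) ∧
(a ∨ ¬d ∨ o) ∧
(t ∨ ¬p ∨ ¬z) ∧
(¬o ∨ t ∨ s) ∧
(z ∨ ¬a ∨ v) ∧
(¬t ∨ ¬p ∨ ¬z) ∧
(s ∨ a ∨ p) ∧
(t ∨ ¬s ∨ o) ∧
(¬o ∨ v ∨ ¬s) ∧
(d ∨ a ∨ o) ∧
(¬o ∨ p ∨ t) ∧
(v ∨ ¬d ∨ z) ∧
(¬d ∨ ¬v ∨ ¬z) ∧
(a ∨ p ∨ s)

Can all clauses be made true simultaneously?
No

No, the formula is not satisfiable.

No assignment of truth values to the variables can make all 40 clauses true simultaneously.

The formula is UNSAT (unsatisfiable).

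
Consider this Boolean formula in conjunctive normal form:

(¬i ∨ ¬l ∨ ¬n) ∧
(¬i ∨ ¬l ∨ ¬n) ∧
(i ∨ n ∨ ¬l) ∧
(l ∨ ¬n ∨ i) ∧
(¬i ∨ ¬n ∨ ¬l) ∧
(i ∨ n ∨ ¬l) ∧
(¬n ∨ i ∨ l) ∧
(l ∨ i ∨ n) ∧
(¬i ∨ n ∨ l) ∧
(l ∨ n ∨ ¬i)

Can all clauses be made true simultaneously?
Yes

Yes, the formula is satisfiable.

One satisfying assignment is: l=True, n=False, i=True

Verification: With this assignment, all 10 clauses evaluate to true.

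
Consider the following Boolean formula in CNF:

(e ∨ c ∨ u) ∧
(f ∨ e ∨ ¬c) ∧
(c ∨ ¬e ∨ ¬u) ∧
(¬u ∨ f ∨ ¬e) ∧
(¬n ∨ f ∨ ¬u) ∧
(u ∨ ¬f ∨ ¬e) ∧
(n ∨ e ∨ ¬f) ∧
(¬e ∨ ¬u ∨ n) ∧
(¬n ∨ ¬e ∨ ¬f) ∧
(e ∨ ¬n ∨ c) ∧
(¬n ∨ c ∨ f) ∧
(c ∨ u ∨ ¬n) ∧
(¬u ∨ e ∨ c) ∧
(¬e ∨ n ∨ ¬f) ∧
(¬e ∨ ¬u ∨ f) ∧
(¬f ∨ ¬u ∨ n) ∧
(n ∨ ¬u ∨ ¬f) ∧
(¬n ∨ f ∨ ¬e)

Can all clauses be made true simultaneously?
Yes

Yes, the formula is satisfiable.

One satisfying assignment is: n=False, e=True, f=False, c=False, u=False

Verification: With this assignment, all 18 clauses evaluate to true.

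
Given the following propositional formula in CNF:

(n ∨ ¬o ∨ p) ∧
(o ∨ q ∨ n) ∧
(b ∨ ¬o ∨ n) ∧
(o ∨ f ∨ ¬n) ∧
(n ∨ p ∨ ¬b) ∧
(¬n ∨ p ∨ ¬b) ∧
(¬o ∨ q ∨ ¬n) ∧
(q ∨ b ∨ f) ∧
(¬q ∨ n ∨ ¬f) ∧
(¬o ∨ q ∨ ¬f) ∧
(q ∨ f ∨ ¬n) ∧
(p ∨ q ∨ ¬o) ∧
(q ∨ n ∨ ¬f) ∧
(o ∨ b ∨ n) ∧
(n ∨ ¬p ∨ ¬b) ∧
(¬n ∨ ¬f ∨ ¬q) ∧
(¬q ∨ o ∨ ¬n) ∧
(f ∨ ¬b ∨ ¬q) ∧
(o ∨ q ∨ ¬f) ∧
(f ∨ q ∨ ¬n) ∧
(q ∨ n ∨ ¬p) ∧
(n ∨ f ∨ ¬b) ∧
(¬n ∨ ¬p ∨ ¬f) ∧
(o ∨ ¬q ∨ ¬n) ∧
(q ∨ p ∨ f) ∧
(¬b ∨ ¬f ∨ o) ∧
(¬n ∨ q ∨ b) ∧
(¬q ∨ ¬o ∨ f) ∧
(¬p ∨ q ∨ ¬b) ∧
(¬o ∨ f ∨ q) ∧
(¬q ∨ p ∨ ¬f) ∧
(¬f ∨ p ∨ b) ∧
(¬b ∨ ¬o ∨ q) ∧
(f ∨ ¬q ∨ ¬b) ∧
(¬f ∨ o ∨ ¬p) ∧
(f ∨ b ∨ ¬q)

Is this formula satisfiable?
No

No, the formula is not satisfiable.

No assignment of truth values to the variables can make all 36 clauses true simultaneously.

The formula is UNSAT (unsatisfiable).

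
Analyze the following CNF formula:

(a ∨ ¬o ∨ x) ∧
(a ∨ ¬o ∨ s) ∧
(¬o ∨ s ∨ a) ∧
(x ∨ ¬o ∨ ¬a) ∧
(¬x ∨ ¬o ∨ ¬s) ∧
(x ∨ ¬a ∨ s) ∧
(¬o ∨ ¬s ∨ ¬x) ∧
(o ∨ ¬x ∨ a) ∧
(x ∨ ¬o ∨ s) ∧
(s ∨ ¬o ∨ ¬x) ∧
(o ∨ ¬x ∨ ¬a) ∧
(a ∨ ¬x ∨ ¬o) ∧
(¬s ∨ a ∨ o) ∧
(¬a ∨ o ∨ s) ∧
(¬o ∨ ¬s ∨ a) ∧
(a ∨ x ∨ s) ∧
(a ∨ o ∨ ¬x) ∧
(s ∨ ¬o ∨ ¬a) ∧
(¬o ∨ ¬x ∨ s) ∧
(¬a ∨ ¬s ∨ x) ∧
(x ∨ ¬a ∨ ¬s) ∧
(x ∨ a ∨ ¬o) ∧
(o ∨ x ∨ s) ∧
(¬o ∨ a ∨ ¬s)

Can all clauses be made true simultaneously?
No

No, the formula is not satisfiable.

No assignment of truth values to the variables can make all 24 clauses true simultaneously.

The formula is UNSAT (unsatisfiable).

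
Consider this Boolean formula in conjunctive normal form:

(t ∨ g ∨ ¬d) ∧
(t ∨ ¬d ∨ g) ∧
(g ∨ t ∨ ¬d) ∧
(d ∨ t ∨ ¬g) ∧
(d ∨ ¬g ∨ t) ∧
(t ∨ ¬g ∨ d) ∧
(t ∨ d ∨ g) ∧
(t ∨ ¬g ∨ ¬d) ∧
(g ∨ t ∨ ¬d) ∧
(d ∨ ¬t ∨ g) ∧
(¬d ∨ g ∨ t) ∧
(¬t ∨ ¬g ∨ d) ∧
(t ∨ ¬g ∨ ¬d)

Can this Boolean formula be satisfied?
Yes

Yes, the formula is satisfiable.

One satisfying assignment is: d=True, g=True, t=True

Verification: With this assignment, all 13 clauses evaluate to true.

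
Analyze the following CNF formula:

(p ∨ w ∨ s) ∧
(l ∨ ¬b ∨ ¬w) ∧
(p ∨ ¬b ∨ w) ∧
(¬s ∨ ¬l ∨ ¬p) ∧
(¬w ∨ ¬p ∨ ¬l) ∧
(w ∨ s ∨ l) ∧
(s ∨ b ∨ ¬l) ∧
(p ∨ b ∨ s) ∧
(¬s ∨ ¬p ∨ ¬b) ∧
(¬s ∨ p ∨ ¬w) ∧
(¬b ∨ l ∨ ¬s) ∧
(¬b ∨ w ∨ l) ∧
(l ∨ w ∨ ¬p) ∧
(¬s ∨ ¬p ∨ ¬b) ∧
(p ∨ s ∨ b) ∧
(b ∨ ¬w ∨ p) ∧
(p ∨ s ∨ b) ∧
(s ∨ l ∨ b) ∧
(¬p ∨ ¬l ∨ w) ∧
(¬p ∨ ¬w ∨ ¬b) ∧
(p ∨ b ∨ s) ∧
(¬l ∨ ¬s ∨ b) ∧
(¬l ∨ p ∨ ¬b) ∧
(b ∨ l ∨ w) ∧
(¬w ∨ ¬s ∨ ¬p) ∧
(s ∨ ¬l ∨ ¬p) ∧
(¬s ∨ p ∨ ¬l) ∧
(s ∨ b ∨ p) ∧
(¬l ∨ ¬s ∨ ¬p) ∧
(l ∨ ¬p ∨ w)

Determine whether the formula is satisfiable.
No

No, the formula is not satisfiable.

No assignment of truth values to the variables can make all 30 clauses true simultaneously.

The formula is UNSAT (unsatisfiable).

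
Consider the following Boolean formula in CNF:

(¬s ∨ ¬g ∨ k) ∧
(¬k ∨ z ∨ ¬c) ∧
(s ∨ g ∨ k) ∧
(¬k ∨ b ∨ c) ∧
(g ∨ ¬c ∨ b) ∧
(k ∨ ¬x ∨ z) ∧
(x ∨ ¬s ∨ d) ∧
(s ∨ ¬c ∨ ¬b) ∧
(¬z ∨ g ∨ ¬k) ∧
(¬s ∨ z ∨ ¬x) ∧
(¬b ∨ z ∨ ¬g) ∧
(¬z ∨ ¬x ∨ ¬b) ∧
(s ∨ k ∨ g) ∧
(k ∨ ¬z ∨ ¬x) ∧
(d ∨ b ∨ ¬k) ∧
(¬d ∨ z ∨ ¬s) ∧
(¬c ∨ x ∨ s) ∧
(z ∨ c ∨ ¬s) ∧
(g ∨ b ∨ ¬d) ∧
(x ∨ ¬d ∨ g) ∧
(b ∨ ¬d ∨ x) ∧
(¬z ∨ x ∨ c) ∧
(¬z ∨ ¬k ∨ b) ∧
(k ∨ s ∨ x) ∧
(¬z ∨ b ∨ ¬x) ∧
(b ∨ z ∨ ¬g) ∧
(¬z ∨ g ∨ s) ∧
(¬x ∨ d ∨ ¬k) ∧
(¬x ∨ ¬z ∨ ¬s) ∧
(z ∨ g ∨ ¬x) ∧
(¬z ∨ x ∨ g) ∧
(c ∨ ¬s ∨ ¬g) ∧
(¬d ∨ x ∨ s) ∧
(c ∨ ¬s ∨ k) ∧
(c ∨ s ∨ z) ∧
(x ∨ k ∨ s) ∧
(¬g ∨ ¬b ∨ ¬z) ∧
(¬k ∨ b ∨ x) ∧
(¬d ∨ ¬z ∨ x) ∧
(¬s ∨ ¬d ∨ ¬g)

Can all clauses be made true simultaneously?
No

No, the formula is not satisfiable.

No assignment of truth values to the variables can make all 40 clauses true simultaneously.

The formula is UNSAT (unsatisfiable).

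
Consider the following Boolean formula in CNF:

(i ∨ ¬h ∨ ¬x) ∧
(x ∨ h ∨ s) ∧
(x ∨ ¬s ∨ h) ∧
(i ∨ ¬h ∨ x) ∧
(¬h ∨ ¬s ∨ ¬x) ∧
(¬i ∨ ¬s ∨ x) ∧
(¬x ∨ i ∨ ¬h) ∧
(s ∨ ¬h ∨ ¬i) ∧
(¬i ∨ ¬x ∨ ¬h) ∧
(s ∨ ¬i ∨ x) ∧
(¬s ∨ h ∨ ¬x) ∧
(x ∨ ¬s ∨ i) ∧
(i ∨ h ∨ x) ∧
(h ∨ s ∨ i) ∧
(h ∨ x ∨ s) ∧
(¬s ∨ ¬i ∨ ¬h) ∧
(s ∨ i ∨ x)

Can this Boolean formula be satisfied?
Yes

Yes, the formula is satisfiable.

One satisfying assignment is: h=False, x=True, i=True, s=False

Verification: With this assignment, all 17 clauses evaluate to true.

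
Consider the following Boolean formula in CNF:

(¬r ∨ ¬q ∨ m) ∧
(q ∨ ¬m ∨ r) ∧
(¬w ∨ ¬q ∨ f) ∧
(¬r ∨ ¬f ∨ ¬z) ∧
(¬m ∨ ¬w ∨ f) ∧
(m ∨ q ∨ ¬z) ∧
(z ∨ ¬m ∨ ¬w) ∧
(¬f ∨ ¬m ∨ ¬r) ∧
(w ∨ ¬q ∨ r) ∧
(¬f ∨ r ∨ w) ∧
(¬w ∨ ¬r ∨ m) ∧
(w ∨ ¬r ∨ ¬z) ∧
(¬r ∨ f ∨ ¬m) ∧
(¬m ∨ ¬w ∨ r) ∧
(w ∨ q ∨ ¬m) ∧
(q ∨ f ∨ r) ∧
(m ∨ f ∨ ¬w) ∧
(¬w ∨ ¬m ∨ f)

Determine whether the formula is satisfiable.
Yes

Yes, the formula is satisfiable.

One satisfying assignment is: q=False, r=True, w=False, z=False, f=False, m=False

Verification: With this assignment, all 18 clauses evaluate to true.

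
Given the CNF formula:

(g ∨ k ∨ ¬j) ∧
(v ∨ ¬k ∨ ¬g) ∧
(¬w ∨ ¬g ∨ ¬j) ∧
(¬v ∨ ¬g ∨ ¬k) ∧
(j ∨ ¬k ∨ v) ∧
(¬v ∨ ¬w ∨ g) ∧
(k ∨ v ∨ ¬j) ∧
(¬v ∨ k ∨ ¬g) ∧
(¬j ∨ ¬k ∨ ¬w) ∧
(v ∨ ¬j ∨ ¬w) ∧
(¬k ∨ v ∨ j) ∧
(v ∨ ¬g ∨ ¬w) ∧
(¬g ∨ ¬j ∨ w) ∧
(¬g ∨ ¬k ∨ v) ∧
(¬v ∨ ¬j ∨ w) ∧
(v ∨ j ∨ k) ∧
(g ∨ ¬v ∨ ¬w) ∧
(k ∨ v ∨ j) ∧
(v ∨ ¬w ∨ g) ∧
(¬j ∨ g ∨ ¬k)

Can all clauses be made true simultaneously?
Yes

Yes, the formula is satisfiable.

One satisfying assignment is: k=False, w=False, g=False, j=False, v=True

Verification: With this assignment, all 20 clauses evaluate to true.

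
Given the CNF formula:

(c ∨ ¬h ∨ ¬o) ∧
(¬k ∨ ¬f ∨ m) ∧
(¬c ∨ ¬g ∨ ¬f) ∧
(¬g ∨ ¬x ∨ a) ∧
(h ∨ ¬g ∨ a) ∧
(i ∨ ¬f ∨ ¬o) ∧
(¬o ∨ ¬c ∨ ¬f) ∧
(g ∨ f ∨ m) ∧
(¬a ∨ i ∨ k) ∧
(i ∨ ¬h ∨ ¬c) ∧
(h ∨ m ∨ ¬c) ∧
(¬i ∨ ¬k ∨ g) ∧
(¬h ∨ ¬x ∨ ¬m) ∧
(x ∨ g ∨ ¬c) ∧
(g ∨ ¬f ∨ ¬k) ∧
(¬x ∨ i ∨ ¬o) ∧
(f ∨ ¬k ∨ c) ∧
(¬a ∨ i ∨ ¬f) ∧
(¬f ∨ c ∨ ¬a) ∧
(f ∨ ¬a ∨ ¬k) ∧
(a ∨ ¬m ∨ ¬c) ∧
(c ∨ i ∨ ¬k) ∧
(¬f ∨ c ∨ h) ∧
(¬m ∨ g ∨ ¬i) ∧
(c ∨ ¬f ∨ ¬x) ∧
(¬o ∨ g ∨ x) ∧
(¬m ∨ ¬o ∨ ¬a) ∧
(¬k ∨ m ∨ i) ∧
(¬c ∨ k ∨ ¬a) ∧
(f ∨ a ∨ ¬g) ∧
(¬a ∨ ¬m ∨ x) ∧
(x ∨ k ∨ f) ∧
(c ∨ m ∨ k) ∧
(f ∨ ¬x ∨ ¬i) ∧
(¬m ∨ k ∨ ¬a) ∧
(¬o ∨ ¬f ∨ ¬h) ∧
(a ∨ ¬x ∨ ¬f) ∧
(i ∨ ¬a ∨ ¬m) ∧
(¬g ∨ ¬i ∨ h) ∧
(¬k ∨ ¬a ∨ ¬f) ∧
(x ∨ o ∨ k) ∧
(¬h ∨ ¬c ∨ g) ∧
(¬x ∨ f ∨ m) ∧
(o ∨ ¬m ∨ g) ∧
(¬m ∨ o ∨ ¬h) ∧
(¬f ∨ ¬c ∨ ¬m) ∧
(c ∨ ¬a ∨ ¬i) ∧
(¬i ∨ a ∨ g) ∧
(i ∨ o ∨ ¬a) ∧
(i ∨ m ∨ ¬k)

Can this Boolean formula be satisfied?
No

No, the formula is not satisfiable.

No assignment of truth values to the variables can make all 50 clauses true simultaneously.

The formula is UNSAT (unsatisfiable).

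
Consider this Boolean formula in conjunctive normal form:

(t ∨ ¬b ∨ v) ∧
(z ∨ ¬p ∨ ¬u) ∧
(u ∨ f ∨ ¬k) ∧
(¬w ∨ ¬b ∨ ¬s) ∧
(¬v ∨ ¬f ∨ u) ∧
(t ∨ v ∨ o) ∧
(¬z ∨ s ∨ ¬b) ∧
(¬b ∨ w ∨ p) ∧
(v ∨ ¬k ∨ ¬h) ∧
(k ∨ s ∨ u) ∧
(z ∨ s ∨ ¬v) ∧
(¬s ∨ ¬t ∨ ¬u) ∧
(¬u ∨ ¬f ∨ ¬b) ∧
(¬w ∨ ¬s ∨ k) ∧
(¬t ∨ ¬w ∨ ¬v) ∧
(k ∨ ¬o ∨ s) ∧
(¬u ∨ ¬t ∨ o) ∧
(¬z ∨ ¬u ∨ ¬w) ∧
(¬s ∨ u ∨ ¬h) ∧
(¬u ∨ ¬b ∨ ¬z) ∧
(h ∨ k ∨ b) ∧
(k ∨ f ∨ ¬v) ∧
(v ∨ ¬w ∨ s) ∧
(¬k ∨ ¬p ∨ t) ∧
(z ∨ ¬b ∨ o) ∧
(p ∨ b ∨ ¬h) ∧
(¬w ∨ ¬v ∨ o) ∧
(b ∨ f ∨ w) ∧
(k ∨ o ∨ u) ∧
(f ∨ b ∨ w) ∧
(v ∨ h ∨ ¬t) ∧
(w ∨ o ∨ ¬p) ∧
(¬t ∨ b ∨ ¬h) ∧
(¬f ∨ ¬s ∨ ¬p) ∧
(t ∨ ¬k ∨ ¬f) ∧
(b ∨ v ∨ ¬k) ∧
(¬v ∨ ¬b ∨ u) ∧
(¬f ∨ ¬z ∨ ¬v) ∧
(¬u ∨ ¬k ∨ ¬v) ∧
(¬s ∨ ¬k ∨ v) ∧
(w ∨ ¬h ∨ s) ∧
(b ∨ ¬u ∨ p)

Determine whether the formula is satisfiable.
No

No, the formula is not satisfiable.

No assignment of truth values to the variables can make all 42 clauses true simultaneously.

The formula is UNSAT (unsatisfiable).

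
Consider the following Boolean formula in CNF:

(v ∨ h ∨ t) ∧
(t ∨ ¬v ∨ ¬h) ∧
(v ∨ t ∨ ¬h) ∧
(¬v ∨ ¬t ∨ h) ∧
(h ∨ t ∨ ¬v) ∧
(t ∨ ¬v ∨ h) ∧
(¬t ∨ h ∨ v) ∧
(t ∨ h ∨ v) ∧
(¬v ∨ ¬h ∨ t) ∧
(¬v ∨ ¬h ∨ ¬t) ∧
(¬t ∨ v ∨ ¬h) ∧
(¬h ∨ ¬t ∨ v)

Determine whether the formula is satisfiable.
No

No, the formula is not satisfiable.

No assignment of truth values to the variables can make all 12 clauses true simultaneously.

The formula is UNSAT (unsatisfiable).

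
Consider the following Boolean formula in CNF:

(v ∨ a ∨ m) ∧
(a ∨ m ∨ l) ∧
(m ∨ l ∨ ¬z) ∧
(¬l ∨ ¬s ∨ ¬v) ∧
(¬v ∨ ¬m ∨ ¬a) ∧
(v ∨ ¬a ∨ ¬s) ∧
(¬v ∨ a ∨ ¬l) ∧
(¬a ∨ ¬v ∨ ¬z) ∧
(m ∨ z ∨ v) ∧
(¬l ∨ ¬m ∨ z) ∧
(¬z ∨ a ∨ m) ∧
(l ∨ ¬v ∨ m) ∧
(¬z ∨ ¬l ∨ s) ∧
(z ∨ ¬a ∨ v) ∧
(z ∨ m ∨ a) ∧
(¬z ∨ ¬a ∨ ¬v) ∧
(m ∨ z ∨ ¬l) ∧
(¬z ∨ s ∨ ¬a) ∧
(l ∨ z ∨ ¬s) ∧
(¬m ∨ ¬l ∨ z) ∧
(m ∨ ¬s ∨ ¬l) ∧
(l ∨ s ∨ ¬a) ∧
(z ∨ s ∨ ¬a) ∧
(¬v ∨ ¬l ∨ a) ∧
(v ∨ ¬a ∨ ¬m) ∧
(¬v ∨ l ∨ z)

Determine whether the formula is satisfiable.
Yes

Yes, the formula is satisfiable.

One satisfying assignment is: m=True, a=False, l=False, v=False, s=False, z=False

Verification: With this assignment, all 26 clauses evaluate to true.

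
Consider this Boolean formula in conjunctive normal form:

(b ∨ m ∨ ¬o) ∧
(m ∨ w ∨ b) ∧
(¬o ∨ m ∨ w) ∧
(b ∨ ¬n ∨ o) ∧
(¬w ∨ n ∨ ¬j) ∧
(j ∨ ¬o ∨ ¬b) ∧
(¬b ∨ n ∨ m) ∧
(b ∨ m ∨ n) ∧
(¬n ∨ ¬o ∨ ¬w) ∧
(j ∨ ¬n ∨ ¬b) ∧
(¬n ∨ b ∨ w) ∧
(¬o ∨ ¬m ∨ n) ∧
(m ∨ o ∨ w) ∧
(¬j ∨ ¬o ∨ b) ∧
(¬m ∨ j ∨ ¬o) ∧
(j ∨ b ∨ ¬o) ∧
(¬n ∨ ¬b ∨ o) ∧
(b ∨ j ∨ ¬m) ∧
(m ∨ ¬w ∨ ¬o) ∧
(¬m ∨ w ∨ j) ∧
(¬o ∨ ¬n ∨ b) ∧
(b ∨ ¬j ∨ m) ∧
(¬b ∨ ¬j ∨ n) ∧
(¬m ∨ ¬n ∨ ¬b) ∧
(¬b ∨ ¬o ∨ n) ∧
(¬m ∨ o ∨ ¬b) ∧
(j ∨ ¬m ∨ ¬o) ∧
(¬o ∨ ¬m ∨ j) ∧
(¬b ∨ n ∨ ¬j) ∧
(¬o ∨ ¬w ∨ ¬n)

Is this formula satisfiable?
Yes

Yes, the formula is satisfiable.

One satisfying assignment is: o=False, n=False, m=True, j=True, w=False, b=False

Verification: With this assignment, all 30 clauses evaluate to true.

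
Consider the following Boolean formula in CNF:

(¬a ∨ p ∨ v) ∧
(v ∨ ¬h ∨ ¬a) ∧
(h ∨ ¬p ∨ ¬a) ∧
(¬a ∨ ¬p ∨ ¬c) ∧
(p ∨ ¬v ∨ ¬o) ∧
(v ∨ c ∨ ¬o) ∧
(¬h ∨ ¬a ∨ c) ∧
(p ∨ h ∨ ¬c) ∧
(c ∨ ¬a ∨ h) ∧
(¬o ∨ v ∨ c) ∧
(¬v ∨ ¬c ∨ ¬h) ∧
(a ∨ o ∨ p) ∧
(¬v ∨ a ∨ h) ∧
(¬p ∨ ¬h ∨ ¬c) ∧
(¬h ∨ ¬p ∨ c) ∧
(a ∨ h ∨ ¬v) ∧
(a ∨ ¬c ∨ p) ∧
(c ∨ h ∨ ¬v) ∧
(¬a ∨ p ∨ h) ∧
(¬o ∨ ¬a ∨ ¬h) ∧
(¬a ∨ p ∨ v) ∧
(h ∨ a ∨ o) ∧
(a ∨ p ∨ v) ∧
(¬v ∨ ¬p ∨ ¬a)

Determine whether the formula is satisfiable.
Yes

Yes, the formula is satisfiable.

One satisfying assignment is: p=True, a=False, v=False, h=False, c=True, o=True

Verification: With this assignment, all 24 clauses evaluate to true.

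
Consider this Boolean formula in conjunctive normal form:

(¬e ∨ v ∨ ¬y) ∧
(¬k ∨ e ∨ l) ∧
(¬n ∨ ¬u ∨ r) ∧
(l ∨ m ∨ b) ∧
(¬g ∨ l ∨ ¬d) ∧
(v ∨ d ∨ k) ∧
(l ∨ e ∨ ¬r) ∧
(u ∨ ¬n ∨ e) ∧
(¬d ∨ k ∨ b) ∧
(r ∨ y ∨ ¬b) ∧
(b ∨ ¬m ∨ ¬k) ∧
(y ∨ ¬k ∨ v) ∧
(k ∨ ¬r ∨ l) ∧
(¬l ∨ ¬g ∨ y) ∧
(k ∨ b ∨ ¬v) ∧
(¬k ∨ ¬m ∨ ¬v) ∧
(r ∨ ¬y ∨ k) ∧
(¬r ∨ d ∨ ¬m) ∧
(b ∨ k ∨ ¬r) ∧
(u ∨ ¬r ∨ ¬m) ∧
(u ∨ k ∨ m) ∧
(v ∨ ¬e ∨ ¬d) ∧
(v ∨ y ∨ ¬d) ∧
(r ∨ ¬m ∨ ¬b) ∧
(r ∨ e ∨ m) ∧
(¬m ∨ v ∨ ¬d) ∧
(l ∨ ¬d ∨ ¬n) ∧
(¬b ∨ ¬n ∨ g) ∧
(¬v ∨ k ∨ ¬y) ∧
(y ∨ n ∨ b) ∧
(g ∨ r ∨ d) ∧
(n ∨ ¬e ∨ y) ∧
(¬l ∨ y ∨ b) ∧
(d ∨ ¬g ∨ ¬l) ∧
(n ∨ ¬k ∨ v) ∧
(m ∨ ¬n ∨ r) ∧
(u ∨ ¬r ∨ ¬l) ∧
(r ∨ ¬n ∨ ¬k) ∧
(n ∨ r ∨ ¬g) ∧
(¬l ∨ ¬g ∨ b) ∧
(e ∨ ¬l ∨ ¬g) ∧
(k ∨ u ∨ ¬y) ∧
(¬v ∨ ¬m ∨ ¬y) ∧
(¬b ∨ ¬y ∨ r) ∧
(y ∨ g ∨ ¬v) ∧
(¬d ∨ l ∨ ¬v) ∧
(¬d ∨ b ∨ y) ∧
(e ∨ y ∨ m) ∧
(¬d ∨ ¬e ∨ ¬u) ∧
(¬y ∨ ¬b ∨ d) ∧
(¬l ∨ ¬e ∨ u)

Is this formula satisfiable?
Yes

Yes, the formula is satisfiable.

One satisfying assignment is: b=False, v=True, u=True, n=False, k=True, g=False, l=True, r=True, d=False, y=True, m=False, e=False

Verification: With this assignment, all 51 clauses evaluate to true.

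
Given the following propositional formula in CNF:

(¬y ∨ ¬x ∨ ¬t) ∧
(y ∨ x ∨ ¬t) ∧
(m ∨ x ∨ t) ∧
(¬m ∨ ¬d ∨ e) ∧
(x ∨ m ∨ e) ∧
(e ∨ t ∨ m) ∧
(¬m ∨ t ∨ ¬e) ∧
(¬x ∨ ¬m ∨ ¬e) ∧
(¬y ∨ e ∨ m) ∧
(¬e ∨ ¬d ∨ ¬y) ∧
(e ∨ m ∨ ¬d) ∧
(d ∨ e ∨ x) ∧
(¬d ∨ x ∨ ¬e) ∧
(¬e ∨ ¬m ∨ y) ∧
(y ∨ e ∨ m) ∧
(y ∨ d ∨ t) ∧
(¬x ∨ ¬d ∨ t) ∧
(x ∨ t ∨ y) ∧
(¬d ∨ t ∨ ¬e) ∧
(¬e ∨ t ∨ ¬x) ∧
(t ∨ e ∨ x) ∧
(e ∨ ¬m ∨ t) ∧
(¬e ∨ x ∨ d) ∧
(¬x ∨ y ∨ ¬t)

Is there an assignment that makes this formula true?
No

No, the formula is not satisfiable.

No assignment of truth values to the variables can make all 24 clauses true simultaneously.

The formula is UNSAT (unsatisfiable).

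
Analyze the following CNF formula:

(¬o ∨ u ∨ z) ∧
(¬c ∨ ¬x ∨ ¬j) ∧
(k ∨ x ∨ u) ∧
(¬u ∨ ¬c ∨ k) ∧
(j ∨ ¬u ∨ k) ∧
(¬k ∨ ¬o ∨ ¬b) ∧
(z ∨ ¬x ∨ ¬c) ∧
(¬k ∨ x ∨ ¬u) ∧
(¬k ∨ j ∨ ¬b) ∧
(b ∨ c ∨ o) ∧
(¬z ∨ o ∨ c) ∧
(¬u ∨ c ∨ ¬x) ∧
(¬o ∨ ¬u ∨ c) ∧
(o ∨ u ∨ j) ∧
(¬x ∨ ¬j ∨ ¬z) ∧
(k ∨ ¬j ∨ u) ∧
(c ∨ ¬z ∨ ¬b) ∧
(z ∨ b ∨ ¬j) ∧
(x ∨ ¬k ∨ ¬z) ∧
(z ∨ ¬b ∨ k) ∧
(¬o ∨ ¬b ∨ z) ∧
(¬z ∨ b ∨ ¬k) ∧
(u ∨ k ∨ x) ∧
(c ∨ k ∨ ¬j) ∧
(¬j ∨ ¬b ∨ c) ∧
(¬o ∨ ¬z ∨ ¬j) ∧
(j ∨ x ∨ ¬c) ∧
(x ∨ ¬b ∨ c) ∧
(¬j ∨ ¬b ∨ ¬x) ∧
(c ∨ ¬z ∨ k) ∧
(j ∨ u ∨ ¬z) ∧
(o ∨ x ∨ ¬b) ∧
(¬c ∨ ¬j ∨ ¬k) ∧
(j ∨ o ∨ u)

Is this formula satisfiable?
No

No, the formula is not satisfiable.

No assignment of truth values to the variables can make all 34 clauses true simultaneously.

The formula is UNSAT (unsatisfiable).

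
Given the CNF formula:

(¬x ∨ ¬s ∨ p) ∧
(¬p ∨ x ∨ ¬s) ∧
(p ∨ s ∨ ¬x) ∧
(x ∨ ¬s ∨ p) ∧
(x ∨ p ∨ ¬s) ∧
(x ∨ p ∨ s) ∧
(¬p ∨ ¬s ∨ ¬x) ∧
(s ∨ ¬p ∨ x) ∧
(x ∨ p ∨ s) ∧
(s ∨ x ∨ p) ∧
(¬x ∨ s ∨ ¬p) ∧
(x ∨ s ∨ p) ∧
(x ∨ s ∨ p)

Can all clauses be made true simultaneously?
No

No, the formula is not satisfiable.

No assignment of truth values to the variables can make all 13 clauses true simultaneously.

The formula is UNSAT (unsatisfiable).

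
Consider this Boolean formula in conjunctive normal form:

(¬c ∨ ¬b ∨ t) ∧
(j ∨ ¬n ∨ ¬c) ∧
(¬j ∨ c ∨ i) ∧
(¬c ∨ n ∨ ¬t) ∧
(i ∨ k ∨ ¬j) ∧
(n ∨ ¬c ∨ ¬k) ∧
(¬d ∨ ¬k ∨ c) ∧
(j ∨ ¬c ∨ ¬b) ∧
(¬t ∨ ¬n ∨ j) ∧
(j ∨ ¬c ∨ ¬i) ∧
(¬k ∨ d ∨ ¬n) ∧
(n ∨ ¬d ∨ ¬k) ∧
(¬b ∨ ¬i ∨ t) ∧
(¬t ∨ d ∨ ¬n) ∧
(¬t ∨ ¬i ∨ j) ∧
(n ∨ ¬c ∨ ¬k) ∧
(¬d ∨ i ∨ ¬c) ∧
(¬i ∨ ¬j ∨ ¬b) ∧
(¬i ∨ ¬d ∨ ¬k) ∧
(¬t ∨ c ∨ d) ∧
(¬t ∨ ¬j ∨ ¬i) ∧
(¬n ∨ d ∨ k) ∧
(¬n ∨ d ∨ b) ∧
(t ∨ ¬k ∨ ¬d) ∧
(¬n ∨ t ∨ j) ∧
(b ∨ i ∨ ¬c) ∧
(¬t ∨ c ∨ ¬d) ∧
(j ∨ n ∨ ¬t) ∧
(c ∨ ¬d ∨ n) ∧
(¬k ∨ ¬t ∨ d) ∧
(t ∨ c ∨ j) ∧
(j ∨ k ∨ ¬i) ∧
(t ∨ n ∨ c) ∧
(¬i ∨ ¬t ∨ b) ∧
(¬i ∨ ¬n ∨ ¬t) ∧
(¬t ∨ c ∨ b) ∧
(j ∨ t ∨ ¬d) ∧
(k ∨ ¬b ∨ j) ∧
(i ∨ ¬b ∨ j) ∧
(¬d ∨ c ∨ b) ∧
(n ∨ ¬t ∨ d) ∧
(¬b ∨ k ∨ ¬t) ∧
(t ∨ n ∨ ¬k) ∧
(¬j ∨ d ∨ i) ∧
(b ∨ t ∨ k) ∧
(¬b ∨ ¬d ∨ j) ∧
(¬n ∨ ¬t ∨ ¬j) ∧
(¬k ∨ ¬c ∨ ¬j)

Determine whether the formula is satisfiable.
No

No, the formula is not satisfiable.

No assignment of truth values to the variables can make all 48 clauses true simultaneously.

The formula is UNSAT (unsatisfiable).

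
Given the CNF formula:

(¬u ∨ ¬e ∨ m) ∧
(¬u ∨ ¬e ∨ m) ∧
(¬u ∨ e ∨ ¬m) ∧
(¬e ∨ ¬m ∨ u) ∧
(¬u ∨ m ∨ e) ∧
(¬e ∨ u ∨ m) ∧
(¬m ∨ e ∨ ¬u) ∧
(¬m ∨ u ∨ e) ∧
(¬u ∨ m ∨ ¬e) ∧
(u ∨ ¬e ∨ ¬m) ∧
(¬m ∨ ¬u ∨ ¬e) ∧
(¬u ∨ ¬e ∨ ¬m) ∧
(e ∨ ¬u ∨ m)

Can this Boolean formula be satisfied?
Yes

Yes, the formula is satisfiable.

One satisfying assignment is: m=False, e=False, u=False

Verification: With this assignment, all 13 clauses evaluate to true.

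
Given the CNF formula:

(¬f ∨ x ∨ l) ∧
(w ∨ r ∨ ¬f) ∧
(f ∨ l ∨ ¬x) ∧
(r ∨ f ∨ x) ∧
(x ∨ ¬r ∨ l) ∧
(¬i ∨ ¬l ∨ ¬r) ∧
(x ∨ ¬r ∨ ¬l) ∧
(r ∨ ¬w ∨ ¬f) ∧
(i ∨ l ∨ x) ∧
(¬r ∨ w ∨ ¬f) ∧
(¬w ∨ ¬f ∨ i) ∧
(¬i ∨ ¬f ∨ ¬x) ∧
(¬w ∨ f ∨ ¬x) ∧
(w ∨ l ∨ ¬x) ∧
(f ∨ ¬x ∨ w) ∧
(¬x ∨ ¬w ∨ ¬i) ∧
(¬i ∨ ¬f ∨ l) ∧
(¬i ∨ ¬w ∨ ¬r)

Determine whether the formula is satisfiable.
No

No, the formula is not satisfiable.

No assignment of truth values to the variables can make all 18 clauses true simultaneously.

The formula is UNSAT (unsatisfiable).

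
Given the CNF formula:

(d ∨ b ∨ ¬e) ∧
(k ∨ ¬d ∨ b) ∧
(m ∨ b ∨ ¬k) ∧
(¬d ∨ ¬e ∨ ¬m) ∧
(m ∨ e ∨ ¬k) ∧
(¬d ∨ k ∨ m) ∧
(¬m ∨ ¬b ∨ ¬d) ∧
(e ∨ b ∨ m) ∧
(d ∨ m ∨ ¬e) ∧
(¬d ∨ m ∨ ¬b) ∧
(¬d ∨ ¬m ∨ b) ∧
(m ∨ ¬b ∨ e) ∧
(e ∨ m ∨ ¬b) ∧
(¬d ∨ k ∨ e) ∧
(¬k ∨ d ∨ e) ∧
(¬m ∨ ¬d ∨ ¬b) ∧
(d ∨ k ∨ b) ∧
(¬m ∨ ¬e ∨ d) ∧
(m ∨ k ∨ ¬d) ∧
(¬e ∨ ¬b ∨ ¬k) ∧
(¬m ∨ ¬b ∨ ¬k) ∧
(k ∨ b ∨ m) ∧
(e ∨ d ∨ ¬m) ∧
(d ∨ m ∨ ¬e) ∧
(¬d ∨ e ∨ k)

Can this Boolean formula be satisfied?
No

No, the formula is not satisfiable.

No assignment of truth values to the variables can make all 25 clauses true simultaneously.

The formula is UNSAT (unsatisfiable).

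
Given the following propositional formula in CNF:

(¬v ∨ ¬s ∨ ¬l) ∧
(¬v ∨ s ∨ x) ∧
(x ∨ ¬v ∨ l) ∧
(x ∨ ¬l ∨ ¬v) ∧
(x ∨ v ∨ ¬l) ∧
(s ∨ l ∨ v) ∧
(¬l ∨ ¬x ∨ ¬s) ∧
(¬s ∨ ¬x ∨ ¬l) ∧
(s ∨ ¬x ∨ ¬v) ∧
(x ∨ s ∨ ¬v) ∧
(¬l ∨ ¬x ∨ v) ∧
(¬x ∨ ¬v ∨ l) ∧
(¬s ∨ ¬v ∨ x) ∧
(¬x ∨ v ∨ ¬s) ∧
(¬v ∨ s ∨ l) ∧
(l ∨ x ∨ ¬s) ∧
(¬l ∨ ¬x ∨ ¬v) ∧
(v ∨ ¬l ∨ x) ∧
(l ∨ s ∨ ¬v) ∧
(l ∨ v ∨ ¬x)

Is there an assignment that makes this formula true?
No

No, the formula is not satisfiable.

No assignment of truth values to the variables can make all 20 clauses true simultaneously.

The formula is UNSAT (unsatisfiable).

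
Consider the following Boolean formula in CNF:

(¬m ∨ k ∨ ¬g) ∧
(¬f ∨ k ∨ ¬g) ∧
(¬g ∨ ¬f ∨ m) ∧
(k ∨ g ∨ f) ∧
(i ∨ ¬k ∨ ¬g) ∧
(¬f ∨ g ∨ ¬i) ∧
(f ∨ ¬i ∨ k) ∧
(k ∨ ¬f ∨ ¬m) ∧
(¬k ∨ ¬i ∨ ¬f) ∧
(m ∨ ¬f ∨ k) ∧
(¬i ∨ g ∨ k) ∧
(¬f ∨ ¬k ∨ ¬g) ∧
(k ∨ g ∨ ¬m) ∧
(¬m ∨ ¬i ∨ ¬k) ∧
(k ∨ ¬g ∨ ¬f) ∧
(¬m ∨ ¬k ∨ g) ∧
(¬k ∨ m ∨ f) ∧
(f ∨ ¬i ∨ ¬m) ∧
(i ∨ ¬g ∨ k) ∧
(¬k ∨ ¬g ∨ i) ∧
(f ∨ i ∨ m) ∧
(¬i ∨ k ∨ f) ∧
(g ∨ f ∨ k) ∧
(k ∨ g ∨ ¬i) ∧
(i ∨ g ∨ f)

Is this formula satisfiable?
Yes

Yes, the formula is satisfiable.

One satisfying assignment is: f=True, k=True, i=False, g=False, m=False

Verification: With this assignment, all 25 clauses evaluate to true.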